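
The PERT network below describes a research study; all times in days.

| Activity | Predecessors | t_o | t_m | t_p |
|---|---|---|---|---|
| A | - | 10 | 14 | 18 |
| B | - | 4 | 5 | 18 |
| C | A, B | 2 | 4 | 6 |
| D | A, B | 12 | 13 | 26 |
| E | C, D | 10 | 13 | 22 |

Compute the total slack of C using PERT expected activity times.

te_A = (10 + 4·14 + 18)/6 = 84/6 = 14
te_B = (4 + 4·5 + 18)/6 = 42/6 = 7
te_C = (2 + 4·4 + 6)/6 = 24/6 = 4
te_D = (12 + 4·13 + 26)/6 = 90/6 = 15
te_E = (10 + 4·13 + 22)/6 = 84/6 = 14

Forward pass:
ES_A = 0; EF_A = 14
ES_B = 0; EF_B = 7
ES_C = max(EF_A=14, EF_B=7) = 14; EF_C = 14+4 = 18
ES_D = max(EF_A=14, EF_B=7) = 14; EF_D = 14+15 = 29
ES_E = max(EF_C=18, EF_D=29) = 29; EF_E = 29+14 = 43
Expected project duration μ = 43 days. Critical path: A → D → E.

Backward pass:
LF_E = 43; LS_E = 43−14 = 29
LF_D = LS_E = 29; LS_D = 29−15 = 14
LF_C = LS_E = 29; LS_C = 29−4 = 25
LF_B = min(LS_C=25, LS_D=14) = 14; LS_B = 14−7 = 7
LF_A = min(LS_C=25, LS_D=14) = 14; LS_A = 14−14 = 0
Slack_C = LS_C − ES_C = 25 − 14 = 11

11 days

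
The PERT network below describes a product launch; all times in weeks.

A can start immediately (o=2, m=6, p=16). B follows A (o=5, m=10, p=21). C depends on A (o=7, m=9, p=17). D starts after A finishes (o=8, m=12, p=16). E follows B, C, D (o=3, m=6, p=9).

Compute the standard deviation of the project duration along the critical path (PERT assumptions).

2.87 weeks

te_A = (2 + 4·6 + 16)/6 = 42/6 = 7; σ²_A = ((16−2)/6)² = 5.444
te_B = (5 + 4·10 + 21)/6 = 66/6 = 11; σ²_B = ((21−5)/6)² = 7.111
te_C = (7 + 4·9 + 17)/6 = 60/6 = 10; σ²_C = ((17−7)/6)² = 2.778
te_D = (8 + 4·12 + 16)/6 = 72/6 = 12; σ²_D = ((16−8)/6)² = 1.778
te_E = (3 + 4·6 + 9)/6 = 36/6 = 6; σ²_E = ((9−3)/6)² = 1.000

Forward pass:
ES_A = 0; EF_A = 7
ES_B = 7; EF_B = 7+11 = 18
ES_C = 7; EF_C = 7+10 = 17
ES_D = 7; EF_D = 7+12 = 19
ES_E = max(EF_B=18, EF_C=17, EF_D=19) = 19; EF_E = 19+6 = 25
Expected project duration μ = 25 weeks. Critical path: A → D → E.

Variance along critical path = 5.444 + 1.778 + 1.000 = 8.222
σ = √8.222 = 2.867 weeks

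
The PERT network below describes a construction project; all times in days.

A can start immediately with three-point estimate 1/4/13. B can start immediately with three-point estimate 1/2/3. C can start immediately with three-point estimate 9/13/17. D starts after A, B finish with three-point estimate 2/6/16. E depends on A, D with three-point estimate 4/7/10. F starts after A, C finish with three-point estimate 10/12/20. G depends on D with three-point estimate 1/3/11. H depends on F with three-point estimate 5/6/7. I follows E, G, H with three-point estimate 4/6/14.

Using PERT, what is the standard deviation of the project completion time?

te_A = (1 + 4·4 + 13)/6 = 30/6 = 5; σ²_A = ((13−1)/6)² = 4.000
te_B = (1 + 4·2 + 3)/6 = 12/6 = 2; σ²_B = ((3−1)/6)² = 0.111
te_C = (9 + 4·13 + 17)/6 = 78/6 = 13; σ²_C = ((17−9)/6)² = 1.778
te_D = (2 + 4·6 + 16)/6 = 42/6 = 7; σ²_D = ((16−2)/6)² = 5.444
te_E = (4 + 4·7 + 10)/6 = 42/6 = 7; σ²_E = ((10−4)/6)² = 1.000
te_F = (10 + 4·12 + 20)/6 = 78/6 = 13; σ²_F = ((20−10)/6)² = 2.778
te_G = (1 + 4·3 + 11)/6 = 24/6 = 4; σ²_G = ((11−1)/6)² = 2.778
te_H = (5 + 4·6 + 7)/6 = 36/6 = 6; σ²_H = ((7−5)/6)² = 0.111
te_I = (4 + 4·6 + 14)/6 = 42/6 = 7; σ²_I = ((14−4)/6)² = 2.778

Forward pass:
ES_A = 0; EF_A = 5
ES_B = 0; EF_B = 2
ES_C = 0; EF_C = 13
ES_D = max(EF_A=5, EF_B=2) = 5; EF_D = 5+7 = 12
ES_E = max(EF_A=5, EF_D=12) = 12; EF_E = 12+7 = 19
ES_F = max(EF_A=5, EF_C=13) = 13; EF_F = 13+13 = 26
ES_G = 12; EF_G = 12+4 = 16
ES_H = 26; EF_H = 26+6 = 32
ES_I = max(EF_E=19, EF_G=16, EF_H=32) = 32; EF_I = 32+7 = 39
Expected project duration μ = 39 days. Critical path: C → F → H → I.

Variance along critical path = 1.778 + 2.778 + 0.111 + 2.778 = 7.444
σ = √7.444 = 2.728 days

2.73 days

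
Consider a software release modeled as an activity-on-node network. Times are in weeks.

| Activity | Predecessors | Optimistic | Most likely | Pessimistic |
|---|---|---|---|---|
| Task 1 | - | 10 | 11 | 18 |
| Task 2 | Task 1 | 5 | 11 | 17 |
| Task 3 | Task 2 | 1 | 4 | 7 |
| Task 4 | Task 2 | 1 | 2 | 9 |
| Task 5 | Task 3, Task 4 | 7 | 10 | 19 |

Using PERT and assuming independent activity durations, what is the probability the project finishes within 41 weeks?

0.820

te_Task 1 = (10 + 4·11 + 18)/6 = 72/6 = 12; σ²_Task 1 = ((18−10)/6)² = 1.778
te_Task 2 = (5 + 4·11 + 17)/6 = 66/6 = 11; σ²_Task 2 = ((17−5)/6)² = 4.000
te_Task 3 = (1 + 4·4 + 7)/6 = 24/6 = 4; σ²_Task 3 = ((7−1)/6)² = 1.000
te_Task 4 = (1 + 4·2 + 9)/6 = 18/6 = 3; σ²_Task 4 = ((9−1)/6)² = 1.778
te_Task 5 = (7 + 4·10 + 19)/6 = 66/6 = 11; σ²_Task 5 = ((19−7)/6)² = 4.000

Forward pass:
ES_Task 1 = 0; EF_Task 1 = 12
ES_Task 2 = 12; EF_Task 2 = 12+11 = 23
ES_Task 3 = 23; EF_Task 3 = 23+4 = 27
ES_Task 4 = 23; EF_Task 4 = 23+3 = 26
ES_Task 5 = max(EF_Task 3=27, EF_Task 4=26) = 27; EF_Task 5 = 27+11 = 38
Expected project duration μ = 38 weeks. Critical path: Task 1 → Task 2 → Task 3 → Task 5.

Variance along critical path = 1.778 + 4.000 + 1.000 + 4.000 = 10.778; σ = √10.778 = 3.283 weeks.
Z = (41 − 38) / 3.283 = 0.914
P(T ≤ 41) = Φ(0.914) ≈ 0.820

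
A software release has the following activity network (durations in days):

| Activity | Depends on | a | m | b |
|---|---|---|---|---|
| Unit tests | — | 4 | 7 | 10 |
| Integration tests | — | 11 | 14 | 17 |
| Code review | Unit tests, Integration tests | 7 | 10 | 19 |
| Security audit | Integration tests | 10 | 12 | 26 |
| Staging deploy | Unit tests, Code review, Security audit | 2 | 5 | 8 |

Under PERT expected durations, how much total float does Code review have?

3 days

te_Unit tests = (4 + 4·7 + 10)/6 = 42/6 = 7
te_Integration tests = (11 + 4·14 + 17)/6 = 84/6 = 14
te_Code review = (7 + 4·10 + 19)/6 = 66/6 = 11
te_Security audit = (10 + 4·12 + 26)/6 = 84/6 = 14
te_Staging deploy = (2 + 4·5 + 8)/6 = 30/6 = 5

Forward pass:
ES_Unit tests = 0; EF_Unit tests = 7
ES_Integration tests = 0; EF_Integration tests = 14
ES_Code review = max(EF_Unit tests=7, EF_Integration tests=14) = 14; EF_Code review = 14+11 = 25
ES_Security audit = 14; EF_Security audit = 14+14 = 28
ES_Staging deploy = max(EF_Unit tests=7, EF_Code review=25, EF_Security audit=28) = 28; EF_Staging deploy = 28+5 = 33
Expected project duration μ = 33 days. Critical path: Integration tests → Security audit → Staging deploy.

Backward pass:
LF_Staging deploy = 33; LS_Staging deploy = 33−5 = 28
LF_Security audit = LS_Staging deploy = 28; LS_Security audit = 28−14 = 14
LF_Code review = LS_Staging deploy = 28; LS_Code review = 28−11 = 17
LF_Integration tests = min(LS_Code review=17, LS_Security audit=14) = 14; LS_Integration tests = 14−14 = 0
LF_Unit tests = min(LS_Code review=17, LS_Staging deploy=28) = 17; LS_Unit tests = 17−7 = 10
Slack_Code review = LS_Code review − ES_Code review = 17 − 14 = 3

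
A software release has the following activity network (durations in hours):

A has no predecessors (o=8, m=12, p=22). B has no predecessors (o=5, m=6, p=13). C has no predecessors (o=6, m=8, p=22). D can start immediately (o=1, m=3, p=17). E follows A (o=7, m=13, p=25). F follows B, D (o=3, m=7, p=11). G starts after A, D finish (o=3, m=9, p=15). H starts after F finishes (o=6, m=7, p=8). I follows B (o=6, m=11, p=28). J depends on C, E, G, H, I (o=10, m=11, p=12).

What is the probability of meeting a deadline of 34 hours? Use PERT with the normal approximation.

te_A = (8 + 4·12 + 22)/6 = 78/6 = 13; σ²_A = ((22−8)/6)² = 5.444
te_B = (5 + 4·6 + 13)/6 = 42/6 = 7; σ²_B = ((13−5)/6)² = 1.778
te_C = (6 + 4·8 + 22)/6 = 60/6 = 10; σ²_C = ((22−6)/6)² = 7.111
te_D = (1 + 4·3 + 17)/6 = 30/6 = 5; σ²_D = ((17−1)/6)² = 7.111
te_E = (7 + 4·13 + 25)/6 = 84/6 = 14; σ²_E = ((25−7)/6)² = 9.000
te_F = (3 + 4·7 + 11)/6 = 42/6 = 7; σ²_F = ((11−3)/6)² = 1.778
te_G = (3 + 4·9 + 15)/6 = 54/6 = 9; σ²_G = ((15−3)/6)² = 4.000
te_H = (6 + 4·7 + 8)/6 = 42/6 = 7; σ²_H = ((8−6)/6)² = 0.111
te_I = (6 + 4·11 + 28)/6 = 78/6 = 13; σ²_I = ((28−6)/6)² = 13.444
te_J = (10 + 4·11 + 12)/6 = 66/6 = 11; σ²_J = ((12−10)/6)² = 0.111

Forward pass:
ES_A = 0; EF_A = 13
ES_B = 0; EF_B = 7
ES_C = 0; EF_C = 10
ES_D = 0; EF_D = 5
ES_E = 13; EF_E = 13+14 = 27
ES_F = max(EF_B=7, EF_D=5) = 7; EF_F = 7+7 = 14
ES_G = max(EF_A=13, EF_D=5) = 13; EF_G = 13+9 = 22
ES_H = 14; EF_H = 14+7 = 21
ES_I = 7; EF_I = 7+13 = 20
ES_J = max(EF_C=10, EF_E=27, EF_G=22, EF_H=21, EF_I=20) = 27; EF_J = 27+11 = 38
Expected project duration μ = 38 hours. Critical path: A → E → J.

Variance along critical path = 5.444 + 9.000 + 0.111 = 14.556; σ = √14.556 = 3.815 hours.
Z = (34 − 38) / 3.815 = -1.048
P(T ≤ 34) = Φ(-1.048) ≈ 0.147

0.147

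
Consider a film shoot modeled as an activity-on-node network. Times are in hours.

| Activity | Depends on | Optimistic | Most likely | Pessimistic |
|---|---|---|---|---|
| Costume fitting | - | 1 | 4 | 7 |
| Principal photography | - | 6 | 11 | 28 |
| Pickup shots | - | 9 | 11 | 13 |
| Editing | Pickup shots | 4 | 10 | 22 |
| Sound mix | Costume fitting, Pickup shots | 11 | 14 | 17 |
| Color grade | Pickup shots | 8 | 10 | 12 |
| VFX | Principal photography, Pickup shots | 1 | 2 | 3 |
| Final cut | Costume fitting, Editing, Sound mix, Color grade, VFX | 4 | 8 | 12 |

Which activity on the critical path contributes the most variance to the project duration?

Final cut

te_Costume fitting = (1 + 4·4 + 7)/6 = 24/6 = 4; σ²_Costume fitting = ((7−1)/6)² = 1.000
te_Principal photography = (6 + 4·11 + 28)/6 = 78/6 = 13; σ²_Principal photography = ((28−6)/6)² = 13.444
te_Pickup shots = (9 + 4·11 + 13)/6 = 66/6 = 11; σ²_Pickup shots = ((13−9)/6)² = 0.444
te_Editing = (4 + 4·10 + 22)/6 = 66/6 = 11; σ²_Editing = ((22−4)/6)² = 9.000
te_Sound mix = (11 + 4·14 + 17)/6 = 84/6 = 14; σ²_Sound mix = ((17−11)/6)² = 1.000
te_Color grade = (8 + 4·10 + 12)/6 = 60/6 = 10; σ²_Color grade = ((12−8)/6)² = 0.444
te_VFX = (1 + 4·2 + 3)/6 = 12/6 = 2; σ²_VFX = ((3−1)/6)² = 0.111
te_Final cut = (4 + 4·8 + 12)/6 = 48/6 = 8; σ²_Final cut = ((12−4)/6)² = 1.778

Forward pass:
ES_Costume fitting = 0; EF_Costume fitting = 4
ES_Principal photography = 0; EF_Principal photography = 13
ES_Pickup shots = 0; EF_Pickup shots = 11
ES_Editing = 11; EF_Editing = 11+11 = 22
ES_Sound mix = max(EF_Costume fitting=4, EF_Pickup shots=11) = 11; EF_Sound mix = 11+14 = 25
ES_Color grade = 11; EF_Color grade = 11+10 = 21
ES_VFX = max(EF_Principal photography=13, EF_Pickup shots=11) = 13; EF_VFX = 13+2 = 15
ES_Final cut = max(EF_Costume fitting=4, EF_Editing=22, EF_Sound mix=25, EF_Color grade=21, EF_VFX=15) = 25; EF_Final cut = 25+8 = 33
Expected project duration μ = 33 hours. Critical path: Pickup shots → Sound mix → Final cut.

Variances on critical path: σ²_Pickup shots=0.444, σ²_Sound mix=1.000, σ²_Final cut=1.778.
Largest is σ²_Final cut = 1.778.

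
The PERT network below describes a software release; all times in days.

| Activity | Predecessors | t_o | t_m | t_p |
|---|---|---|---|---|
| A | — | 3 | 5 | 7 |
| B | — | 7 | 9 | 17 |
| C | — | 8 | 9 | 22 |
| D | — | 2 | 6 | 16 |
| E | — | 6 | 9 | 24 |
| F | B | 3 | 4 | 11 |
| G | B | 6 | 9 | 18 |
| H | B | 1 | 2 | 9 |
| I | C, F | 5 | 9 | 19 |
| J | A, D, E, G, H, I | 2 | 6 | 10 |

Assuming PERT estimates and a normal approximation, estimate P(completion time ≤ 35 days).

te_A = (3 + 4·5 + 7)/6 = 30/6 = 5; σ²_A = ((7−3)/6)² = 0.444
te_B = (7 + 4·9 + 17)/6 = 60/6 = 10; σ²_B = ((17−7)/6)² = 2.778
te_C = (8 + 4·9 + 22)/6 = 66/6 = 11; σ²_C = ((22−8)/6)² = 5.444
te_D = (2 + 4·6 + 16)/6 = 42/6 = 7; σ²_D = ((16−2)/6)² = 5.444
te_E = (6 + 4·9 + 24)/6 = 66/6 = 11; σ²_E = ((24−6)/6)² = 9.000
te_F = (3 + 4·4 + 11)/6 = 30/6 = 5; σ²_F = ((11−3)/6)² = 1.778
te_G = (6 + 4·9 + 18)/6 = 60/6 = 10; σ²_G = ((18−6)/6)² = 4.000
te_H = (1 + 4·2 + 9)/6 = 18/6 = 3; σ²_H = ((9−1)/6)² = 1.778
te_I = (5 + 4·9 + 19)/6 = 60/6 = 10; σ²_I = ((19−5)/6)² = 5.444
te_J = (2 + 4·6 + 10)/6 = 36/6 = 6; σ²_J = ((10−2)/6)² = 1.778

Forward pass:
ES_A = 0; EF_A = 5
ES_B = 0; EF_B = 10
ES_C = 0; EF_C = 11
ES_D = 0; EF_D = 7
ES_E = 0; EF_E = 11
ES_F = 10; EF_F = 10+5 = 15
ES_G = 10; EF_G = 10+10 = 20
ES_H = 10; EF_H = 10+3 = 13
ES_I = max(EF_C=11, EF_F=15) = 15; EF_I = 15+10 = 25
ES_J = max(EF_A=5, EF_D=7, EF_E=11, EF_G=20, EF_H=13, EF_I=25) = 25; EF_J = 25+6 = 31
Expected project duration μ = 31 days. Critical path: B → F → I → J.

Variance along critical path = 2.778 + 1.778 + 5.444 + 1.778 = 11.778; σ = √11.778 = 3.432 days.
Z = (35 − 31) / 3.432 = 1.166
P(T ≤ 35) = Φ(1.166) ≈ 0.878

0.878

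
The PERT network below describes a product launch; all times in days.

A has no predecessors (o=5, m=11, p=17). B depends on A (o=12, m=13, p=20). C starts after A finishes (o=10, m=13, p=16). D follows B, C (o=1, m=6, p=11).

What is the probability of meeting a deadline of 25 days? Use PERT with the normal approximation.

0.020

te_A = (5 + 4·11 + 17)/6 = 66/6 = 11; σ²_A = ((17−5)/6)² = 4.000
te_B = (12 + 4·13 + 20)/6 = 84/6 = 14; σ²_B = ((20−12)/6)² = 1.778
te_C = (10 + 4·13 + 16)/6 = 78/6 = 13; σ²_C = ((16−10)/6)² = 1.000
te_D = (1 + 4·6 + 11)/6 = 36/6 = 6; σ²_D = ((11−1)/6)² = 2.778

Forward pass:
ES_A = 0; EF_A = 11
ES_B = 11; EF_B = 11+14 = 25
ES_C = 11; EF_C = 11+13 = 24
ES_D = max(EF_B=25, EF_C=24) = 25; EF_D = 25+6 = 31
Expected project duration μ = 31 days. Critical path: A → B → D.

Variance along critical path = 4.000 + 1.778 + 2.778 = 8.556; σ = √8.556 = 2.925 days.
Z = (25 − 31) / 2.925 = -2.051
P(T ≤ 25) = Φ(-2.051) ≈ 0.020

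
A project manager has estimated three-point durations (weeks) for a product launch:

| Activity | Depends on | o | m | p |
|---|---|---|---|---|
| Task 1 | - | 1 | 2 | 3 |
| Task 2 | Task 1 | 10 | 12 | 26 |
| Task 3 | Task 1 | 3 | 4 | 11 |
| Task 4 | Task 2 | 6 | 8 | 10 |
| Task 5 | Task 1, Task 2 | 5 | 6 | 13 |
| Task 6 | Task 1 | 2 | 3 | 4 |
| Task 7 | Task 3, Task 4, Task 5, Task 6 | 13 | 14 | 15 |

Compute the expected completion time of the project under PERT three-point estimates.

te_Task 1 = (1 + 4·2 + 3)/6 = 12/6 = 2
te_Task 2 = (10 + 4·12 + 26)/6 = 84/6 = 14
te_Task 3 = (3 + 4·4 + 11)/6 = 30/6 = 5
te_Task 4 = (6 + 4·8 + 10)/6 = 48/6 = 8
te_Task 5 = (5 + 4·6 + 13)/6 = 42/6 = 7
te_Task 6 = (2 + 4·3 + 4)/6 = 18/6 = 3
te_Task 7 = (13 + 4·14 + 15)/6 = 84/6 = 14

Forward pass:
ES_Task 1 = 0; EF_Task 1 = 2
ES_Task 2 = 2; EF_Task 2 = 2+14 = 16
ES_Task 3 = 2; EF_Task 3 = 2+5 = 7
ES_Task 4 = 16; EF_Task 4 = 16+8 = 24
ES_Task 5 = max(EF_Task 1=2, EF_Task 2=16) = 16; EF_Task 5 = 16+7 = 23
ES_Task 6 = 2; EF_Task 6 = 2+3 = 5
ES_Task 7 = max(EF_Task 3=7, EF_Task 4=24, EF_Task 5=23, EF_Task 6=5) = 24; EF_Task 7 = 24+14 = 38
Expected project duration μ = 38 weeks. Critical path: Task 1 → Task 2 → Task 4 → Task 7.

38 weeks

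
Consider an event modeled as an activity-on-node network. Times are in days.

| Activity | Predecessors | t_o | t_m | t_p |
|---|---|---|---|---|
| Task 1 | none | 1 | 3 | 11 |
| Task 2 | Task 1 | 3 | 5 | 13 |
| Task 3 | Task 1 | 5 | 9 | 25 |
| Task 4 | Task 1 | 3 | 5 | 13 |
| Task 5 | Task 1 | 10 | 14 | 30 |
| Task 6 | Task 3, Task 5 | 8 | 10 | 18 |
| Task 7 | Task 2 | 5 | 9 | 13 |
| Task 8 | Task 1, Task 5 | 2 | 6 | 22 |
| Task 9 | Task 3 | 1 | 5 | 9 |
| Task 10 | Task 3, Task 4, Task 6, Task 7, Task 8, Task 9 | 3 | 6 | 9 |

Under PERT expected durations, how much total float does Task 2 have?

12 days

te_Task 1 = (1 + 4·3 + 11)/6 = 24/6 = 4
te_Task 2 = (3 + 4·5 + 13)/6 = 36/6 = 6
te_Task 3 = (5 + 4·9 + 25)/6 = 66/6 = 11
te_Task 4 = (3 + 4·5 + 13)/6 = 36/6 = 6
te_Task 5 = (10 + 4·14 + 30)/6 = 96/6 = 16
te_Task 6 = (8 + 4·10 + 18)/6 = 66/6 = 11
te_Task 7 = (5 + 4·9 + 13)/6 = 54/6 = 9
te_Task 8 = (2 + 4·6 + 22)/6 = 48/6 = 8
te_Task 9 = (1 + 4·5 + 9)/6 = 30/6 = 5
te_Task 10 = (3 + 4·6 + 9)/6 = 36/6 = 6

Forward pass:
ES_Task 1 = 0; EF_Task 1 = 4
ES_Task 2 = 4; EF_Task 2 = 4+6 = 10
ES_Task 3 = 4; EF_Task 3 = 4+11 = 15
ES_Task 4 = 4; EF_Task 4 = 4+6 = 10
ES_Task 5 = 4; EF_Task 5 = 4+16 = 20
ES_Task 6 = max(EF_Task 3=15, EF_Task 5=20) = 20; EF_Task 6 = 20+11 = 31
ES_Task 7 = 10; EF_Task 7 = 10+9 = 19
ES_Task 8 = max(EF_Task 1=4, EF_Task 5=20) = 20; EF_Task 8 = 20+8 = 28
ES_Task 9 = 15; EF_Task 9 = 15+5 = 20
ES_Task 10 = max(EF_Task 3=15, EF_Task 4=10, EF_Task 6=31, EF_Task 7=19, EF_Task 8=28, EF_Task 9=20) = 31; EF_Task 10 = 31+6 = 37
Expected project duration μ = 37 days. Critical path: Task 1 → Task 5 → Task 6 → Task 10.

Backward pass:
LF_Task 10 = 37; LS_Task 10 = 37−6 = 31
LF_Task 9 = LS_Task 10 = 31; LS_Task 9 = 31−5 = 26
LF_Task 8 = LS_Task 10 = 31; LS_Task 8 = 31−8 = 23
LF_Task 7 = LS_Task 10 = 31; LS_Task 7 = 31−9 = 22
LF_Task 6 = LS_Task 10 = 31; LS_Task 6 = 31−11 = 20
LF_Task 5 = min(LS_Task 6=20, LS_Task 8=23) = 20; LS_Task 5 = 20−16 = 4
LF_Task 4 = LS_Task 10 = 31; LS_Task 4 = 31−6 = 25
LF_Task 3 = min(LS_Task 6=20, LS_Task 9=26, LS_Task 10=31) = 20; LS_Task 3 = 20−11 = 9
LF_Task 2 = LS_Task 7 = 22; LS_Task 2 = 22−6 = 16
LF_Task 1 = min(LS_Task 2=16, LS_Task 3=9, LS_Task 4=25, LS_Task 5=4, LS_Task 8=23) = 4; LS_Task 1 = 4−4 = 0
Slack_Task 2 = LS_Task 2 − ES_Task 2 = 16 − 4 = 12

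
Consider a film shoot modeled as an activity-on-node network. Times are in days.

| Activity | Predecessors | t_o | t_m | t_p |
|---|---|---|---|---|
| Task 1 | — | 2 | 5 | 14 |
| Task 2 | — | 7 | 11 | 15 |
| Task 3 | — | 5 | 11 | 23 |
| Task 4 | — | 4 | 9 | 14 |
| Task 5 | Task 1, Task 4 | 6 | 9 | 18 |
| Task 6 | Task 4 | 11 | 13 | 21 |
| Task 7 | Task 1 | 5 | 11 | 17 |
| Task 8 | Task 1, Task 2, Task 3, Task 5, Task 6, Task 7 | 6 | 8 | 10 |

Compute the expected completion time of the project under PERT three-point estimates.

te_Task 1 = (2 + 4·5 + 14)/6 = 36/6 = 6
te_Task 2 = (7 + 4·11 + 15)/6 = 66/6 = 11
te_Task 3 = (5 + 4·11 + 23)/6 = 72/6 = 12
te_Task 4 = (4 + 4·9 + 14)/6 = 54/6 = 9
te_Task 5 = (6 + 4·9 + 18)/6 = 60/6 = 10
te_Task 6 = (11 + 4·13 + 21)/6 = 84/6 = 14
te_Task 7 = (5 + 4·11 + 17)/6 = 66/6 = 11
te_Task 8 = (6 + 4·8 + 10)/6 = 48/6 = 8

Forward pass:
ES_Task 1 = 0; EF_Task 1 = 6
ES_Task 2 = 0; EF_Task 2 = 11
ES_Task 3 = 0; EF_Task 3 = 12
ES_Task 4 = 0; EF_Task 4 = 9
ES_Task 5 = max(EF_Task 1=6, EF_Task 4=9) = 9; EF_Task 5 = 9+10 = 19
ES_Task 6 = 9; EF_Task 6 = 9+14 = 23
ES_Task 7 = 6; EF_Task 7 = 6+11 = 17
ES_Task 8 = max(EF_Task 1=6, EF_Task 2=11, EF_Task 3=12, EF_Task 5=19, EF_Task 6=23, EF_Task 7=17) = 23; EF_Task 8 = 23+8 = 31
Expected project duration μ = 31 days. Critical path: Task 4 → Task 6 → Task 8.

31 days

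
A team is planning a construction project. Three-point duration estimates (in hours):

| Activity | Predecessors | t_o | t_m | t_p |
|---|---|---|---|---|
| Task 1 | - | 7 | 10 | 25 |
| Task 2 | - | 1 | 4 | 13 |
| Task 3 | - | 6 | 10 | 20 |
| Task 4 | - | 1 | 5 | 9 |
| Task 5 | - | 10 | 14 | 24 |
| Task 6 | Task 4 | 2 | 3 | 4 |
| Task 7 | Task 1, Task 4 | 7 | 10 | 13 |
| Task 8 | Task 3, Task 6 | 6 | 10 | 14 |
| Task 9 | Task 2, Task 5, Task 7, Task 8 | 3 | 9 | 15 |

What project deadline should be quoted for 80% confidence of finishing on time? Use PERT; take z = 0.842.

te_Task 1 = (7 + 4·10 + 25)/6 = 72/6 = 12; σ²_Task 1 = ((25−7)/6)² = 9.000
te_Task 2 = (1 + 4·4 + 13)/6 = 30/6 = 5; σ²_Task 2 = ((13−1)/6)² = 4.000
te_Task 3 = (6 + 4·10 + 20)/6 = 66/6 = 11; σ²_Task 3 = ((20−6)/6)² = 5.444
te_Task 4 = (1 + 4·5 + 9)/6 = 30/6 = 5; σ²_Task 4 = ((9−1)/6)² = 1.778
te_Task 5 = (10 + 4·14 + 24)/6 = 90/6 = 15; σ²_Task 5 = ((24−10)/6)² = 5.444
te_Task 6 = (2 + 4·3 + 4)/6 = 18/6 = 3; σ²_Task 6 = ((4−2)/6)² = 0.111
te_Task 7 = (7 + 4·10 + 13)/6 = 60/6 = 10; σ²_Task 7 = ((13−7)/6)² = 1.000
te_Task 8 = (6 + 4·10 + 14)/6 = 60/6 = 10; σ²_Task 8 = ((14−6)/6)² = 1.778
te_Task 9 = (3 + 4·9 + 15)/6 = 54/6 = 9; σ²_Task 9 = ((15−3)/6)² = 4.000

Forward pass:
ES_Task 1 = 0; EF_Task 1 = 12
ES_Task 2 = 0; EF_Task 2 = 5
ES_Task 3 = 0; EF_Task 3 = 11
ES_Task 4 = 0; EF_Task 4 = 5
ES_Task 5 = 0; EF_Task 5 = 15
ES_Task 6 = 5; EF_Task 6 = 5+3 = 8
ES_Task 7 = max(EF_Task 1=12, EF_Task 4=5) = 12; EF_Task 7 = 12+10 = 22
ES_Task 8 = max(EF_Task 3=11, EF_Task 6=8) = 11; EF_Task 8 = 11+10 = 21
ES_Task 9 = max(EF_Task 2=5, EF_Task 5=15, EF_Task 7=22, EF_Task 8=21) = 22; EF_Task 9 = 22+9 = 31
Expected project duration μ = 31 hours. Critical path: Task 1 → Task 7 → Task 9.

Variance along critical path = 9.000 + 1.000 + 4.000 = 14.000; σ = 3.742 hours.
D = μ + z·σ = 31 + 0.842·3.742 = 34.2 hours

34.2 hours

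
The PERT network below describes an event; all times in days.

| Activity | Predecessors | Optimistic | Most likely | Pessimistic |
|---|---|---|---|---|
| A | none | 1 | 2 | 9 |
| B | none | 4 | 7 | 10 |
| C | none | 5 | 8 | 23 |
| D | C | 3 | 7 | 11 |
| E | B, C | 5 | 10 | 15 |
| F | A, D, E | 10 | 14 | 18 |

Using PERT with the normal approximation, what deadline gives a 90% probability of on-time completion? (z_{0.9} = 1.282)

38.7 days

te_A = (1 + 4·2 + 9)/6 = 18/6 = 3; σ²_A = ((9−1)/6)² = 1.778
te_B = (4 + 4·7 + 10)/6 = 42/6 = 7; σ²_B = ((10−4)/6)² = 1.000
te_C = (5 + 4·8 + 23)/6 = 60/6 = 10; σ²_C = ((23−5)/6)² = 9.000
te_D = (3 + 4·7 + 11)/6 = 42/6 = 7; σ²_D = ((11−3)/6)² = 1.778
te_E = (5 + 4·10 + 15)/6 = 60/6 = 10; σ²_E = ((15−5)/6)² = 2.778
te_F = (10 + 4·14 + 18)/6 = 84/6 = 14; σ²_F = ((18−10)/6)² = 1.778

Forward pass:
ES_A = 0; EF_A = 3
ES_B = 0; EF_B = 7
ES_C = 0; EF_C = 10
ES_D = 10; EF_D = 10+7 = 17
ES_E = max(EF_B=7, EF_C=10) = 10; EF_E = 10+10 = 20
ES_F = max(EF_A=3, EF_D=17, EF_E=20) = 20; EF_F = 20+14 = 34
Expected project duration μ = 34 days. Critical path: C → E → F.

Variance along critical path = 9.000 + 2.778 + 1.778 = 13.556; σ = 3.682 days.
D = μ + z·σ = 34 + 1.282·3.682 = 38.7 days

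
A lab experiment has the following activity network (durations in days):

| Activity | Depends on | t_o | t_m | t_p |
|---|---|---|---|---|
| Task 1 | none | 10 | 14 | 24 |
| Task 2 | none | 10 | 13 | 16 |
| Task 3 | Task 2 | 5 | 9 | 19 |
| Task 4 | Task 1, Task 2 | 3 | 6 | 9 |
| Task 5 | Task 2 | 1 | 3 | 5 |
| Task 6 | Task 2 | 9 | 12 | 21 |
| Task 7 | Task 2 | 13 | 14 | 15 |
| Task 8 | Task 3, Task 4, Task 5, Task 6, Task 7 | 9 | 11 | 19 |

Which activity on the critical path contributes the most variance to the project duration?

te_Task 1 = (10 + 4·14 + 24)/6 = 90/6 = 15; σ²_Task 1 = ((24−10)/6)² = 5.444
te_Task 2 = (10 + 4·13 + 16)/6 = 78/6 = 13; σ²_Task 2 = ((16−10)/6)² = 1.000
te_Task 3 = (5 + 4·9 + 19)/6 = 60/6 = 10; σ²_Task 3 = ((19−5)/6)² = 5.444
te_Task 4 = (3 + 4·6 + 9)/6 = 36/6 = 6; σ²_Task 4 = ((9−3)/6)² = 1.000
te_Task 5 = (1 + 4·3 + 5)/6 = 18/6 = 3; σ²_Task 5 = ((5−1)/6)² = 0.444
te_Task 6 = (9 + 4·12 + 21)/6 = 78/6 = 13; σ²_Task 6 = ((21−9)/6)² = 4.000
te_Task 7 = (13 + 4·14 + 15)/6 = 84/6 = 14; σ²_Task 7 = ((15−13)/6)² = 0.111
te_Task 8 = (9 + 4·11 + 19)/6 = 72/6 = 12; σ²_Task 8 = ((19−9)/6)² = 2.778

Forward pass:
ES_Task 1 = 0; EF_Task 1 = 15
ES_Task 2 = 0; EF_Task 2 = 13
ES_Task 3 = 13; EF_Task 3 = 13+10 = 23
ES_Task 4 = max(EF_Task 1=15, EF_Task 2=13) = 15; EF_Task 4 = 15+6 = 21
ES_Task 5 = 13; EF_Task 5 = 13+3 = 16
ES_Task 6 = 13; EF_Task 6 = 13+13 = 26
ES_Task 7 = 13; EF_Task 7 = 13+14 = 27
ES_Task 8 = max(EF_Task 3=23, EF_Task 4=21, EF_Task 5=16, EF_Task 6=26, EF_Task 7=27) = 27; EF_Task 8 = 27+12 = 39
Expected project duration μ = 39 days. Critical path: Task 2 → Task 7 → Task 8.

Variances on critical path: σ²_Task 2=1.000, σ²_Task 7=0.111, σ²_Task 8=2.778.
Largest is σ²_Task 8 = 2.778.

Task 8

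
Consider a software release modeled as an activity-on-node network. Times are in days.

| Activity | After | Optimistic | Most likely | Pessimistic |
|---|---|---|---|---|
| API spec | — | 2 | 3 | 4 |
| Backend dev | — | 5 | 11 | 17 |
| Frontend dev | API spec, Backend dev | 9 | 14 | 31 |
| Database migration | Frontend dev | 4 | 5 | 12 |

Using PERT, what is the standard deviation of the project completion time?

4.38 days

te_API spec = (2 + 4·3 + 4)/6 = 18/6 = 3; σ²_API spec = ((4−2)/6)² = 0.111
te_Backend dev = (5 + 4·11 + 17)/6 = 66/6 = 11; σ²_Backend dev = ((17−5)/6)² = 4.000
te_Frontend dev = (9 + 4·14 + 31)/6 = 96/6 = 16; σ²_Frontend dev = ((31−9)/6)² = 13.444
te_Database migration = (4 + 4·5 + 12)/6 = 36/6 = 6; σ²_Database migration = ((12−4)/6)² = 1.778

Forward pass:
ES_API spec = 0; EF_API spec = 3
ES_Backend dev = 0; EF_Backend dev = 11
ES_Frontend dev = max(EF_API spec=3, EF_Backend dev=11) = 11; EF_Frontend dev = 11+16 = 27
ES_Database migration = 27; EF_Database migration = 27+6 = 33
Expected project duration μ = 33 days. Critical path: Backend dev → Frontend dev → Database migration.

Variance along critical path = 4.000 + 13.444 + 1.778 = 19.222
σ = √19.222 = 4.384 days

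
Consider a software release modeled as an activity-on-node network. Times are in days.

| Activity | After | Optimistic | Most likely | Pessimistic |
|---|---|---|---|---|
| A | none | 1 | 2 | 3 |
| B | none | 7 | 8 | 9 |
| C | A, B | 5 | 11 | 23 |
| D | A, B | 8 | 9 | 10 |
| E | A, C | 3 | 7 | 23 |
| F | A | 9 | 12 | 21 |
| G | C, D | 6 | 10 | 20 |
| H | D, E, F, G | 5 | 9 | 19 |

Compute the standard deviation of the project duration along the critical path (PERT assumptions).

te_A = (1 + 4·2 + 3)/6 = 12/6 = 2; σ²_A = ((3−1)/6)² = 0.111
te_B = (7 + 4·8 + 9)/6 = 48/6 = 8; σ²_B = ((9−7)/6)² = 0.111
te_C = (5 + 4·11 + 23)/6 = 72/6 = 12; σ²_C = ((23−5)/6)² = 9.000
te_D = (8 + 4·9 + 10)/6 = 54/6 = 9; σ²_D = ((10−8)/6)² = 0.111
te_E = (3 + 4·7 + 23)/6 = 54/6 = 9; σ²_E = ((23−3)/6)² = 11.111
te_F = (9 + 4·12 + 21)/6 = 78/6 = 13; σ²_F = ((21−9)/6)² = 4.000
te_G = (6 + 4·10 + 20)/6 = 66/6 = 11; σ²_G = ((20−6)/6)² = 5.444
te_H = (5 + 4·9 + 19)/6 = 60/6 = 10; σ²_H = ((19−5)/6)² = 5.444

Forward pass:
ES_A = 0; EF_A = 2
ES_B = 0; EF_B = 8
ES_C = max(EF_A=2, EF_B=8) = 8; EF_C = 8+12 = 20
ES_D = max(EF_A=2, EF_B=8) = 8; EF_D = 8+9 = 17
ES_E = max(EF_A=2, EF_C=20) = 20; EF_E = 20+9 = 29
ES_F = 2; EF_F = 2+13 = 15
ES_G = max(EF_C=20, EF_D=17) = 20; EF_G = 20+11 = 31
ES_H = max(EF_D=17, EF_E=29, EF_F=15, EF_G=31) = 31; EF_H = 31+10 = 41
Expected project duration μ = 41 days. Critical path: B → C → G → H.

Variance along critical path = 0.111 + 9.000 + 5.444 + 5.444 = 20.000
σ = √20.000 = 4.472 days

4.47 days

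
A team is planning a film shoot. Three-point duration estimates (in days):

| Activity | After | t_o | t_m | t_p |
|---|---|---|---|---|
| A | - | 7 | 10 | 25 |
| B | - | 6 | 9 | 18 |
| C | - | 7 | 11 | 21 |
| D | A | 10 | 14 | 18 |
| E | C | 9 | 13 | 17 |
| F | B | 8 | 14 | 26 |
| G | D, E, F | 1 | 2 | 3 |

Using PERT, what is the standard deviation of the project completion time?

te_A = (7 + 4·10 + 25)/6 = 72/6 = 12; σ²_A = ((25−7)/6)² = 9.000
te_B = (6 + 4·9 + 18)/6 = 60/6 = 10; σ²_B = ((18−6)/6)² = 4.000
te_C = (7 + 4·11 + 21)/6 = 72/6 = 12; σ²_C = ((21−7)/6)² = 5.444
te_D = (10 + 4·14 + 18)/6 = 84/6 = 14; σ²_D = ((18−10)/6)² = 1.778
te_E = (9 + 4·13 + 17)/6 = 78/6 = 13; σ²_E = ((17−9)/6)² = 1.778
te_F = (8 + 4·14 + 26)/6 = 90/6 = 15; σ²_F = ((26−8)/6)² = 9.000
te_G = (1 + 4·2 + 3)/6 = 12/6 = 2; σ²_G = ((3−1)/6)² = 0.111

Forward pass:
ES_A = 0; EF_A = 12
ES_B = 0; EF_B = 10
ES_C = 0; EF_C = 12
ES_D = 12; EF_D = 12+14 = 26
ES_E = 12; EF_E = 12+13 = 25
ES_F = 10; EF_F = 10+15 = 25
ES_G = max(EF_D=26, EF_E=25, EF_F=25) = 26; EF_G = 26+2 = 28
Expected project duration μ = 28 days. Critical path: A → D → G.

Variance along critical path = 9.000 + 1.778 + 0.111 = 10.889
σ = √10.889 = 3.300 days

3.30 days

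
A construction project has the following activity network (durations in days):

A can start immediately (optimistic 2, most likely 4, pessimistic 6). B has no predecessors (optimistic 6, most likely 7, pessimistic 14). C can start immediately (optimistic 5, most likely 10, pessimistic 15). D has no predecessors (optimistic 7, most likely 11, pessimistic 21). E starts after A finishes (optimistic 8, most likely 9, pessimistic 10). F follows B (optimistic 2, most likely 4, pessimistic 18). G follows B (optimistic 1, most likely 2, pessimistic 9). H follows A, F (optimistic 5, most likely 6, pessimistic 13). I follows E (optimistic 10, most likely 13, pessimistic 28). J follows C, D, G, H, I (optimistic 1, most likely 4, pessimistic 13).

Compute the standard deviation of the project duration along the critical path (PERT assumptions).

te_A = (2 + 4·4 + 6)/6 = 24/6 = 4; σ²_A = ((6−2)/6)² = 0.444
te_B = (6 + 4·7 + 14)/6 = 48/6 = 8; σ²_B = ((14−6)/6)² = 1.778
te_C = (5 + 4·10 + 15)/6 = 60/6 = 10; σ²_C = ((15−5)/6)² = 2.778
te_D = (7 + 4·11 + 21)/6 = 72/6 = 12; σ²_D = ((21−7)/6)² = 5.444
te_E = (8 + 4·9 + 10)/6 = 54/6 = 9; σ²_E = ((10−8)/6)² = 0.111
te_F = (2 + 4·4 + 18)/6 = 36/6 = 6; σ²_F = ((18−2)/6)² = 7.111
te_G = (1 + 4·2 + 9)/6 = 18/6 = 3; σ²_G = ((9−1)/6)² = 1.778
te_H = (5 + 4·6 + 13)/6 = 42/6 = 7; σ²_H = ((13−5)/6)² = 1.778
te_I = (10 + 4·13 + 28)/6 = 90/6 = 15; σ²_I = ((28−10)/6)² = 9.000
te_J = (1 + 4·4 + 13)/6 = 30/6 = 5; σ²_J = ((13−1)/6)² = 4.000

Forward pass:
ES_A = 0; EF_A = 4
ES_B = 0; EF_B = 8
ES_C = 0; EF_C = 10
ES_D = 0; EF_D = 12
ES_E = 4; EF_E = 4+9 = 13
ES_F = 8; EF_F = 8+6 = 14
ES_G = 8; EF_G = 8+3 = 11
ES_H = max(EF_A=4, EF_F=14) = 14; EF_H = 14+7 = 21
ES_I = 13; EF_I = 13+15 = 28
ES_J = max(EF_C=10, EF_D=12, EF_G=11, EF_H=21, EF_I=28) = 28; EF_J = 28+5 = 33
Expected project duration μ = 33 days. Critical path: A → E → I → J.

Variance along critical path = 0.444 + 0.111 + 9.000 + 4.000 = 13.556
σ = √13.556 = 3.682 days

3.68 days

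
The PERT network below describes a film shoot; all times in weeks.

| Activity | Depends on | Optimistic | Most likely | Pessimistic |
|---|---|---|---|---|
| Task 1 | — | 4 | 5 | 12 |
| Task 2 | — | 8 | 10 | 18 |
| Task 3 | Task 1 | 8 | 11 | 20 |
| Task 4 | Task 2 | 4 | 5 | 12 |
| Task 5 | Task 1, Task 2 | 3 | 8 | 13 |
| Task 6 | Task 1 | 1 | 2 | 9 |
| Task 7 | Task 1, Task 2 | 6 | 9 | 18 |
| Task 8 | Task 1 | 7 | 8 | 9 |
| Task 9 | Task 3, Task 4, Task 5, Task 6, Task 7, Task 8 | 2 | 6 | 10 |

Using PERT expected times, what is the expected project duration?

27 weeks

te_Task 1 = (4 + 4·5 + 12)/6 = 36/6 = 6
te_Task 2 = (8 + 4·10 + 18)/6 = 66/6 = 11
te_Task 3 = (8 + 4·11 + 20)/6 = 72/6 = 12
te_Task 4 = (4 + 4·5 + 12)/6 = 36/6 = 6
te_Task 5 = (3 + 4·8 + 13)/6 = 48/6 = 8
te_Task 6 = (1 + 4·2 + 9)/6 = 18/6 = 3
te_Task 7 = (6 + 4·9 + 18)/6 = 60/6 = 10
te_Task 8 = (7 + 4·8 + 9)/6 = 48/6 = 8
te_Task 9 = (2 + 4·6 + 10)/6 = 36/6 = 6

Forward pass:
ES_Task 1 = 0; EF_Task 1 = 6
ES_Task 2 = 0; EF_Task 2 = 11
ES_Task 3 = 6; EF_Task 3 = 6+12 = 18
ES_Task 4 = 11; EF_Task 4 = 11+6 = 17
ES_Task 5 = max(EF_Task 1=6, EF_Task 2=11) = 11; EF_Task 5 = 11+8 = 19
ES_Task 6 = 6; EF_Task 6 = 6+3 = 9
ES_Task 7 = max(EF_Task 1=6, EF_Task 2=11) = 11; EF_Task 7 = 11+10 = 21
ES_Task 8 = 6; EF_Task 8 = 6+8 = 14
ES_Task 9 = max(EF_Task 3=18, EF_Task 4=17, EF_Task 5=19, EF_Task 6=9, EF_Task 7=21, EF_Task 8=14) = 21; EF_Task 9 = 21+6 = 27
Expected project duration μ = 27 weeks. Critical path: Task 2 → Task 7 → Task 9.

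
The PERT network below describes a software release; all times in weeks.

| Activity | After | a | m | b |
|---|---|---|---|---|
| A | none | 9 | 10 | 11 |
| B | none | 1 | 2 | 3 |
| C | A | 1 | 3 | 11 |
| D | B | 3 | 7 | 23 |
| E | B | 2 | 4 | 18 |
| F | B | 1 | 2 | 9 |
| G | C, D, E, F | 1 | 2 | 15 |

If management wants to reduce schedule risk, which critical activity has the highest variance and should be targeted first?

G

te_A = (9 + 4·10 + 11)/6 = 60/6 = 10; σ²_A = ((11−9)/6)² = 0.111
te_B = (1 + 4·2 + 3)/6 = 12/6 = 2; σ²_B = ((3−1)/6)² = 0.111
te_C = (1 + 4·3 + 11)/6 = 24/6 = 4; σ²_C = ((11−1)/6)² = 2.778
te_D = (3 + 4·7 + 23)/6 = 54/6 = 9; σ²_D = ((23−3)/6)² = 11.111
te_E = (2 + 4·4 + 18)/6 = 36/6 = 6; σ²_E = ((18−2)/6)² = 7.111
te_F = (1 + 4·2 + 9)/6 = 18/6 = 3; σ²_F = ((9−1)/6)² = 1.778
te_G = (1 + 4·2 + 15)/6 = 24/6 = 4; σ²_G = ((15−1)/6)² = 5.444

Forward pass:
ES_A = 0; EF_A = 10
ES_B = 0; EF_B = 2
ES_C = 10; EF_C = 10+4 = 14
ES_D = 2; EF_D = 2+9 = 11
ES_E = 2; EF_E = 2+6 = 8
ES_F = 2; EF_F = 2+3 = 5
ES_G = max(EF_C=14, EF_D=11, EF_E=8, EF_F=5) = 14; EF_G = 14+4 = 18
Expected project duration μ = 18 weeks. Critical path: A → C → G.

Variances on critical path: σ²_A=0.111, σ²_C=2.778, σ²_G=5.444.
Largest is σ²_G = 5.444.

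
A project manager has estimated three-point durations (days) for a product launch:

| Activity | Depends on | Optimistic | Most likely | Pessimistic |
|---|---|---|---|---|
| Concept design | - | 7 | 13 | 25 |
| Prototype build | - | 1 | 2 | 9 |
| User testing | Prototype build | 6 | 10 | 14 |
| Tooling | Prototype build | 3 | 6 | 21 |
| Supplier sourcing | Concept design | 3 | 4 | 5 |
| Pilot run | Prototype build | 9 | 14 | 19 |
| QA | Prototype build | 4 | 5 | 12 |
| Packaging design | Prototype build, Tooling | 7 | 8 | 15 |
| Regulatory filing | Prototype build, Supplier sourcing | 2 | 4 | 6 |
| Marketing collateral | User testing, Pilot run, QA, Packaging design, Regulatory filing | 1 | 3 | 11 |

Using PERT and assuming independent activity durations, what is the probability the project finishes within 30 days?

te_Concept design = (7 + 4·13 + 25)/6 = 84/6 = 14; σ²_Concept design = ((25−7)/6)² = 9.000
te_Prototype build = (1 + 4·2 + 9)/6 = 18/6 = 3; σ²_Prototype build = ((9−1)/6)² = 1.778
te_User testing = (6 + 4·10 + 14)/6 = 60/6 = 10; σ²_User testing = ((14−6)/6)² = 1.778
te_Tooling = (3 + 4·6 + 21)/6 = 48/6 = 8; σ²_Tooling = ((21−3)/6)² = 9.000
te_Supplier sourcing = (3 + 4·4 + 5)/6 = 24/6 = 4; σ²_Supplier sourcing = ((5−3)/6)² = 0.111
te_Pilot run = (9 + 4·14 + 19)/6 = 84/6 = 14; σ²_Pilot run = ((19−9)/6)² = 2.778
te_QA = (4 + 4·5 + 12)/6 = 36/6 = 6; σ²_QA = ((12−4)/6)² = 1.778
te_Packaging design = (7 + 4·8 + 15)/6 = 54/6 = 9; σ²_Packaging design = ((15−7)/6)² = 1.778
te_Regulatory filing = (2 + 4·4 + 6)/6 = 24/6 = 4; σ²_Regulatory filing = ((6−2)/6)² = 0.444
te_Marketing collateral = (1 + 4·3 + 11)/6 = 24/6 = 4; σ²_Marketing collateral = ((11−1)/6)² = 2.778

Forward pass:
ES_Concept design = 0; EF_Concept design = 14
ES_Prototype build = 0; EF_Prototype build = 3
ES_User testing = 3; EF_User testing = 3+10 = 13
ES_Tooling = 3; EF_Tooling = 3+8 = 11
ES_Supplier sourcing = 14; EF_Supplier sourcing = 14+4 = 18
ES_Pilot run = 3; EF_Pilot run = 3+14 = 17
ES_QA = 3; EF_QA = 3+6 = 9
ES_Packaging design = max(EF_Prototype build=3, EF_Tooling=11) = 11; EF_Packaging design = 11+9 = 20
ES_Regulatory filing = max(EF_Prototype build=3, EF_Supplier sourcing=18) = 18; EF_Regulatory filing = 18+4 = 22
ES_Marketing collateral = max(EF_User testing=13, EF_Pilot run=17, EF_QA=9, EF_Packaging design=20, EF_Regulatory filing=22) = 22; EF_Marketing collateral = 22+4 = 26
Expected project duration μ = 26 days. Critical path: Concept design → Supplier sourcing → Regulatory filing → Marketing collateral.

Variance along critical path = 9.000 + 0.111 + 0.444 + 2.778 = 12.333; σ = √12.333 = 3.512 days.
Z = (30 − 26) / 3.512 = 1.139
P(T ≤ 30) = Φ(1.139) ≈ 0.873

0.873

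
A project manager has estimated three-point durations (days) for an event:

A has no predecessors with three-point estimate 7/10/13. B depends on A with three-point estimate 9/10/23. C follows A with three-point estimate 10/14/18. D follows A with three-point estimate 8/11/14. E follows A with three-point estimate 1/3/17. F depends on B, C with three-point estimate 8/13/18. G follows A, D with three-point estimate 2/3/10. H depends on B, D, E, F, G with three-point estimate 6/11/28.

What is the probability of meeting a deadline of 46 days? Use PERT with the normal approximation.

te_A = (7 + 4·10 + 13)/6 = 60/6 = 10; σ²_A = ((13−7)/6)² = 1.000
te_B = (9 + 4·10 + 23)/6 = 72/6 = 12; σ²_B = ((23−9)/6)² = 5.444
te_C = (10 + 4·14 + 18)/6 = 84/6 = 14; σ²_C = ((18−10)/6)² = 1.778
te_D = (8 + 4·11 + 14)/6 = 66/6 = 11; σ²_D = ((14−8)/6)² = 1.000
te_E = (1 + 4·3 + 17)/6 = 30/6 = 5; σ²_E = ((17−1)/6)² = 7.111
te_F = (8 + 4·13 + 18)/6 = 78/6 = 13; σ²_F = ((18−8)/6)² = 2.778
te_G = (2 + 4·3 + 10)/6 = 24/6 = 4; σ²_G = ((10−2)/6)² = 1.778
te_H = (6 + 4·11 + 28)/6 = 78/6 = 13; σ²_H = ((28−6)/6)² = 13.444

Forward pass:
ES_A = 0; EF_A = 10
ES_B = 10; EF_B = 10+12 = 22
ES_C = 10; EF_C = 10+14 = 24
ES_D = 10; EF_D = 10+11 = 21
ES_E = 10; EF_E = 10+5 = 15
ES_F = max(EF_B=22, EF_C=24) = 24; EF_F = 24+13 = 37
ES_G = max(EF_A=10, EF_D=21) = 21; EF_G = 21+4 = 25
ES_H = max(EF_B=22, EF_D=21, EF_E=15, EF_F=37, EF_G=25) = 37; EF_H = 37+13 = 50
Expected project duration μ = 50 days. Critical path: A → C → F → H.

Variance along critical path = 1.000 + 1.778 + 2.778 + 13.444 = 19.000; σ = √19.000 = 4.359 days.
Z = (46 − 50) / 4.359 = -0.918
P(T ≤ 46) = Φ(-0.918) ≈ 0.179

0.179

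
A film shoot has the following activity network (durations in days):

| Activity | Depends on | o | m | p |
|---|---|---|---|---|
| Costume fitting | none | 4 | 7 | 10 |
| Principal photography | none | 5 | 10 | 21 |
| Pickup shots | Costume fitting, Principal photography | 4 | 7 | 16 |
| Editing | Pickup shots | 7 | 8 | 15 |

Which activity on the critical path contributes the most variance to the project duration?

te_Costume fitting = (4 + 4·7 + 10)/6 = 42/6 = 7; σ²_Costume fitting = ((10−4)/6)² = 1.000
te_Principal photography = (5 + 4·10 + 21)/6 = 66/6 = 11; σ²_Principal photography = ((21−5)/6)² = 7.111
te_Pickup shots = (4 + 4·7 + 16)/6 = 48/6 = 8; σ²_Pickup shots = ((16−4)/6)² = 4.000
te_Editing = (7 + 4·8 + 15)/6 = 54/6 = 9; σ²_Editing = ((15−7)/6)² = 1.778

Forward pass:
ES_Costume fitting = 0; EF_Costume fitting = 7
ES_Principal photography = 0; EF_Principal photography = 11
ES_Pickup shots = max(EF_Costume fitting=7, EF_Principal photography=11) = 11; EF_Pickup shots = 11+8 = 19
ES_Editing = 19; EF_Editing = 19+9 = 28
Expected project duration μ = 28 days. Critical path: Principal photography → Pickup shots → Editing.

Variances on critical path: σ²_Principal photography=7.111, σ²_Pickup shots=4.000, σ²_Editing=1.778.
Largest is σ²_Principal photography = 7.111.

Principal photography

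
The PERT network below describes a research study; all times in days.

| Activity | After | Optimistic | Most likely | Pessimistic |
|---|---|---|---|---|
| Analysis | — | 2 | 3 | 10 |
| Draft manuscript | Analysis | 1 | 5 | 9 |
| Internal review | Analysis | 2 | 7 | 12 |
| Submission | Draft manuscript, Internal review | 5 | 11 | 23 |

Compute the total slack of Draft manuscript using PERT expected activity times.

te_Analysis = (2 + 4·3 + 10)/6 = 24/6 = 4
te_Draft manuscript = (1 + 4·5 + 9)/6 = 30/6 = 5
te_Internal review = (2 + 4·7 + 12)/6 = 42/6 = 7
te_Submission = (5 + 4·11 + 23)/6 = 72/6 = 12

Forward pass:
ES_Analysis = 0; EF_Analysis = 4
ES_Draft manuscript = 4; EF_Draft manuscript = 4+5 = 9
ES_Internal review = 4; EF_Internal review = 4+7 = 11
ES_Submission = max(EF_Draft manuscript=9, EF_Internal review=11) = 11; EF_Submission = 11+12 = 23
Expected project duration μ = 23 days. Critical path: Analysis → Internal review → Submission.

Backward pass:
LF_Submission = 23; LS_Submission = 23−12 = 11
LF_Internal review = LS_Submission = 11; LS_Internal review = 11−7 = 4
LF_Draft manuscript = LS_Submission = 11; LS_Draft manuscript = 11−5 = 6
LF_Analysis = min(LS_Draft manuscript=6, LS_Internal review=4) = 4; LS_Analysis = 4−4 = 0
Slack_Draft manuscript = LS_Draft manuscript − ES_Draft manuscript = 6 − 4 = 2

2 days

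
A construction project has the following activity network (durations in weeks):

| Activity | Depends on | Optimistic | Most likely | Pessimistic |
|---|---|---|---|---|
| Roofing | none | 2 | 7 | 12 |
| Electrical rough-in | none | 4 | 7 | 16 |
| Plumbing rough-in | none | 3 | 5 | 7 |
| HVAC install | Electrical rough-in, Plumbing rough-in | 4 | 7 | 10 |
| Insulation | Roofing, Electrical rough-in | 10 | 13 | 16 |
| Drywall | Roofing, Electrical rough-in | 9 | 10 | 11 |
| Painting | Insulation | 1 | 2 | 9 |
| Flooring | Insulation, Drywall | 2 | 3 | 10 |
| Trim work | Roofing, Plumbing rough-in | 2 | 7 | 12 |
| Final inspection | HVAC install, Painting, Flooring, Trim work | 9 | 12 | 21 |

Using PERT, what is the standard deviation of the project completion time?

3.28 weeks

te_Roofing = (2 + 4·7 + 12)/6 = 42/6 = 7; σ²_Roofing = ((12−2)/6)² = 2.778
te_Electrical rough-in = (4 + 4·7 + 16)/6 = 48/6 = 8; σ²_Electrical rough-in = ((16−4)/6)² = 4.000
te_Plumbing rough-in = (3 + 4·5 + 7)/6 = 30/6 = 5; σ²_Plumbing rough-in = ((7−3)/6)² = 0.444
te_HVAC install = (4 + 4·7 + 10)/6 = 42/6 = 7; σ²_HVAC install = ((10−4)/6)² = 1.000
te_Insulation = (10 + 4·13 + 16)/6 = 78/6 = 13; σ²_Insulation = ((16−10)/6)² = 1.000
te_Drywall = (9 + 4·10 + 11)/6 = 60/6 = 10; σ²_Drywall = ((11−9)/6)² = 0.111
te_Painting = (1 + 4·2 + 9)/6 = 18/6 = 3; σ²_Painting = ((9−1)/6)² = 1.778
te_Flooring = (2 + 4·3 + 10)/6 = 24/6 = 4; σ²_Flooring = ((10−2)/6)² = 1.778
te_Trim work = (2 + 4·7 + 12)/6 = 42/6 = 7; σ²_Trim work = ((12−2)/6)² = 2.778
te_Final inspection = (9 + 4·12 + 21)/6 = 78/6 = 13; σ²_Final inspection = ((21−9)/6)² = 4.000

Forward pass:
ES_Roofing = 0; EF_Roofing = 7
ES_Electrical rough-in = 0; EF_Electrical rough-in = 8
ES_Plumbing rough-in = 0; EF_Plumbing rough-in = 5
ES_HVAC install = max(EF_Electrical rough-in=8, EF_Plumbing rough-in=5) = 8; EF_HVAC install = 8+7 = 15
ES_Insulation = max(EF_Roofing=7, EF_Electrical rough-in=8) = 8; EF_Insulation = 8+13 = 21
ES_Drywall = max(EF_Roofing=7, EF_Electrical rough-in=8) = 8; EF_Drywall = 8+10 = 18
ES_Painting = 21; EF_Painting = 21+3 = 24
ES_Flooring = max(EF_Insulation=21, EF_Drywall=18) = 21; EF_Flooring = 21+4 = 25
ES_Trim work = max(EF_Roofing=7, EF_Plumbing rough-in=5) = 7; EF_Trim work = 7+7 = 14
ES_Final inspection = max(EF_HVAC install=15, EF_Painting=24, EF_Flooring=25, EF_Trim work=14) = 25; EF_Final inspection = 25+13 = 38
Expected project duration μ = 38 weeks. Critical path: Electrical rough-in → Insulation → Flooring → Final inspection.

Variance along critical path = 4.000 + 1.000 + 1.778 + 4.000 = 10.778
σ = √10.778 = 3.283 weeks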